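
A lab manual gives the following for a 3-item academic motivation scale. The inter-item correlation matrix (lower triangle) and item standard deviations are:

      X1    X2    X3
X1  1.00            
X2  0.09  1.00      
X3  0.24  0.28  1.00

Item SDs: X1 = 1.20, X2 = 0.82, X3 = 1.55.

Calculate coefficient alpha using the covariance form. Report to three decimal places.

coefficient alpha = 0.424

Σσ²ᵢ = 1.20² + 0.82² + 1.55² = 4.5149
Covariances σ_ij = r_ij · s_i · s_j:
  σ(X1,X2) = 0.09 × 1.20 × 0.82 = 0.0886
  σ(X1,X3) = 0.24 × 1.20 × 1.55 = 0.4464
  σ(X2,X3) = 0.28 × 0.82 × 1.55 = 0.3559
σ²_T = Σσ²ᵢ + 2·Σσ_ij = 4.5149 + 2 × 0.8909 = 6.2967
α = (3/2)·(1 − 4.5149/6.2967) = 0.424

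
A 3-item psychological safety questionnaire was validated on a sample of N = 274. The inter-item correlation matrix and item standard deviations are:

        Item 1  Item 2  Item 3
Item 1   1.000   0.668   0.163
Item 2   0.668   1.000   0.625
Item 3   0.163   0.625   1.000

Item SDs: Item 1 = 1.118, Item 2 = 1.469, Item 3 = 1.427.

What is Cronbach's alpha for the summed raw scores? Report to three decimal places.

Cronbach's alpha = 0.742

Σσ²ᵢ = 1.118² + 1.469² + 1.427² = 5.4442
Covariances σ_ij = r_ij · s_i · s_j:
  σ(Item 1,Item 2) = 0.668 × 1.118 × 1.469 = 1.0971
  σ(Item 1,Item 3) = 0.163 × 1.118 × 1.427 = 0.2600
  σ(Item 2,Item 3) = 0.625 × 1.469 × 1.427 = 1.3102
σ²_T = Σσ²ᵢ + 2·Σσ_ij = 5.4442 + 2 × 2.6673 = 10.7788
α = (3/2)·(1 − 5.4442/10.7788) = 0.742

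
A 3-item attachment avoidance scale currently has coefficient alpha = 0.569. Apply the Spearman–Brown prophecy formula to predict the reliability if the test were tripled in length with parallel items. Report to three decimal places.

Length factor m = 3
α' = m·α / (1 + (m−1)·α)
   = 3 × 0.569 / (1 + (3 − 1) × 0.569)
   = 1.7070 / 2.1380 = 0.798

predicted reliability = 0.798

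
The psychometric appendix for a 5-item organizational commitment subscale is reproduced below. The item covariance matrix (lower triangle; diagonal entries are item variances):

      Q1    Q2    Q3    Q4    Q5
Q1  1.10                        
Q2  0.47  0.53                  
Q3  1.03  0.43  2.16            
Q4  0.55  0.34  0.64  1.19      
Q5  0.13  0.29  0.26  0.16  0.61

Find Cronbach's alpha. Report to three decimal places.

Σσᵢ² = 1.10 + 0.53 + 2.16 + 1.19 + 0.61 = 5.59
Sum of off-diagonal covariances = 4.30
σ²_T = 5.59 + 2 × 4.30 = 14.19
α = (k/(k−1))·(1 − Σσᵢ²/σ²_T) = (5/4)·(1 − 5.59/14.19) = 0.758

Cronbach's alpha = 0.758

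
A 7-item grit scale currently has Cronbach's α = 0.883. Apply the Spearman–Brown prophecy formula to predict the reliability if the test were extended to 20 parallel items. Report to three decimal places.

predicted reliability = 0.956

Length factor m = 20/7 = 2.8571
α' = m·α / (1 + (m−1)·α)
   = 20/7 × 0.883 / (1 + (20/7 − 1) × 0.883)
   = 2.5229 / 2.6399 = 0.956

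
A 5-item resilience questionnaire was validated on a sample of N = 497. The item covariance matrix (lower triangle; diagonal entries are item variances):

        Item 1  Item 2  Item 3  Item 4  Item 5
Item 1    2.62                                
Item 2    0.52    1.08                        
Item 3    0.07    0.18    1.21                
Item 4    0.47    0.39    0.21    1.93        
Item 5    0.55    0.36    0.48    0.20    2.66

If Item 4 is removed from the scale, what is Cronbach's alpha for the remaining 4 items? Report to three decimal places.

Remaining items: Item 1, Item 2, Item 3, Item 5 (k = 4).
Σσ²ᵢ = 2.62 + 1.08 + 1.21 + 2.66 = 7.57
Var(T) = 7.57 + 2 × 2.16 = 11.89
α (item deleted) = (4/3)·(1 − 7.57/11.89) = 0.484

Cronbach's alpha = 0.484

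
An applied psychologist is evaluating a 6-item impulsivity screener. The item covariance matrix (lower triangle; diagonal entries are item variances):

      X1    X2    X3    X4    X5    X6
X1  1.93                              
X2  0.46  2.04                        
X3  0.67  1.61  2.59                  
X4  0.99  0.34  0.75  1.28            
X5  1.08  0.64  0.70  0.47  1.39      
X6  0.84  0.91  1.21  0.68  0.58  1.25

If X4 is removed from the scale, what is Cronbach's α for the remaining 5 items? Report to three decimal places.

Cronbach's α = 0.818

Remaining items: X1, X2, X3, X5, X6 (k = 5).
ΣVar(i) = 1.93 + 2.04 + 2.59 + 1.39 + 1.25 = 9.20
σ²_T = 9.20 + 2 × 8.70 = 26.60
α (item deleted) = (5/4)·(1 − 9.20/26.60) = 0.818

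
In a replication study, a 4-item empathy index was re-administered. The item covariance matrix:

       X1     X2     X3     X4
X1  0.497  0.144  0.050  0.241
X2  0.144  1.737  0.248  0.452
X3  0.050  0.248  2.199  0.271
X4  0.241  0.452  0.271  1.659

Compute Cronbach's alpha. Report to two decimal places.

Σσᵢ² = 0.497 + 1.737 + 2.199 + 1.659 = 6.092
Sum of off-diagonal covariances = 1.406
σ²_T = 6.092 + 2 × 1.406 = 8.904
α = (k/(k−1))·(1 − Σσᵢ²/σ²_T) = (4/3)·(1 − 6.092/8.904) = 0.42

Cronbach's alpha = 0.42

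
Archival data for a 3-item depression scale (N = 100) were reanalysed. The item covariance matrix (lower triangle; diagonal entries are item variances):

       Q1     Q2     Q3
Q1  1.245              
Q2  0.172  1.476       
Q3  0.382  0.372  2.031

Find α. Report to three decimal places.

Σσ²ᵢ = 1.245 + 1.476 + 2.031 = 4.752
Sum of the distinct covariances = 0.926
σ²_T = 4.752 + 2 × 0.926 = 6.604
α = (k/(k−1))·(1 − Σσ²ᵢ/σ²_T) = (3/2)·(1 − 4.752/6.604) = 0.421

α = 0.421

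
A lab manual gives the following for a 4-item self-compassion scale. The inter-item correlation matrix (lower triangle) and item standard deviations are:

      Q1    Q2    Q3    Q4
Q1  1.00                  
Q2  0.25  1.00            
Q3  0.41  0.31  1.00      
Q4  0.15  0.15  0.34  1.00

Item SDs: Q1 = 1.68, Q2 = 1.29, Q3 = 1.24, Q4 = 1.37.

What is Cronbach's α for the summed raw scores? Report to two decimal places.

α = 0.58

Σσ²ᵢ = 1.68² + 1.29² + 1.24² + 1.37² = 7.9010
Covariances σ_ij = r_ij · s_i · s_j:
  σ(Q1,Q2) = 0.25 × 1.68 × 1.29 = 0.5418
  σ(Q1,Q3) = 0.41 × 1.68 × 1.24 = 0.8541
  σ(Q1,Q4) = 0.15 × 1.68 × 1.37 = 0.3452
  σ(Q2,Q3) = 0.31 × 1.29 × 1.24 = 0.4959
  σ(Q2,Q4) = 0.15 × 1.29 × 1.37 = 0.2651
  σ(Q3,Q4) = 0.34 × 1.24 × 1.37 = 0.5776
σ²_T = Σσ²ᵢ + 2·Σσ_ij = 7.9010 + 2 × 3.0797 = 14.0604
α = (4/3)·(1 − 7.9010/14.0604) = 0.58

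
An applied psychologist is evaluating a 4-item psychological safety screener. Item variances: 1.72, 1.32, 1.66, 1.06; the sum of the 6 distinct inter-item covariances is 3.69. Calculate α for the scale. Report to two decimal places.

α = 0.75

Σσᵢ² = 1.72 + 1.32 + 1.66 + 1.06 = 5.76
Sum of distinct covariances = 3.69
σ²_T = Σσᵢ² + 2·Σcov = 5.76 + 2 × 3.69 = 13.14
α = (4/3)·(1 − 5.76/13.14) = 0.75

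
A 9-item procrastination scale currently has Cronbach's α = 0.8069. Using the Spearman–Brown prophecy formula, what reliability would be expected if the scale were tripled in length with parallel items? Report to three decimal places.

predicted reliability = 0.926

Length factor m = 3
α' = m·α / (1 + (m−1)·α)
   = 3 × 0.8069 / (1 + (3 − 1) × 0.8069)
   = 2.4207 / 2.6138 = 0.926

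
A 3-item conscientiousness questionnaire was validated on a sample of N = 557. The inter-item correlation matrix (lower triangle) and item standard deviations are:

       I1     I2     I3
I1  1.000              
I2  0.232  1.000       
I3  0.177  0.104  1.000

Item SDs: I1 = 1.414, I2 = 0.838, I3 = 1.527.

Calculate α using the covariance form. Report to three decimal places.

Σσ²ᵢ = 1.414² + 0.838² + 1.527² = 5.0334
Covariances σ_ij = r_ij · s_i · s_j:
  σ(I1,I2) = 0.232 × 1.414 × 0.838 = 0.2749
  σ(I1,I3) = 0.177 × 1.414 × 1.527 = 0.3822
  σ(I2,I3) = 0.104 × 0.838 × 1.527 = 0.1331
σ²_T = Σσ²ᵢ + 2·Σσ_ij = 5.0334 + 2 × 0.7902 = 6.6138
α = (3/2)·(1 − 5.0334/6.6138) = 0.358

α = 0.358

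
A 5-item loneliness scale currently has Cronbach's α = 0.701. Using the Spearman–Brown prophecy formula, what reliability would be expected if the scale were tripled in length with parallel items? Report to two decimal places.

predicted reliability = 0.88

Length factor m = 3
α' = m·α / (1 + (m−1)·α)
   = 3 × 0.701 / (1 + (3 − 1) × 0.701)
   = 2.1030 / 2.4020 = 0.88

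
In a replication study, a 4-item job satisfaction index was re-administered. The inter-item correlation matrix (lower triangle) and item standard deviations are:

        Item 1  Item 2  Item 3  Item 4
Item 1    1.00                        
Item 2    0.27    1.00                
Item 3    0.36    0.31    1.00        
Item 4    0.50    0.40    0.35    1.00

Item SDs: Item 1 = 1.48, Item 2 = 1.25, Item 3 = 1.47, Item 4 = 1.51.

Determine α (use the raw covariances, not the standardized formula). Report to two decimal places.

α = 0.70

Σσ²ᵢ = 1.48² + 1.25² + 1.47² + 1.51² = 8.1939
Covariances σ_ij = r_ij · s_i · s_j:
  σ(Item 1,Item 2) = 0.27 × 1.48 × 1.25 = 0.4995
  σ(Item 1,Item 3) = 0.36 × 1.48 × 1.47 = 0.7832
  σ(Item 1,Item 4) = 0.50 × 1.48 × 1.51 = 1.1174
  σ(Item 2,Item 3) = 0.31 × 1.25 × 1.47 = 0.5696
  σ(Item 2,Item 4) = 0.40 × 1.25 × 1.51 = 0.7550
  σ(Item 3,Item 4) = 0.35 × 1.47 × 1.51 = 0.7769
σ²_T = Σσ²ᵢ + 2·Σσ_ij = 8.1939 + 2 × 4.5016 = 17.1971
α = (4/3)·(1 − 8.1939/17.1971) = 0.70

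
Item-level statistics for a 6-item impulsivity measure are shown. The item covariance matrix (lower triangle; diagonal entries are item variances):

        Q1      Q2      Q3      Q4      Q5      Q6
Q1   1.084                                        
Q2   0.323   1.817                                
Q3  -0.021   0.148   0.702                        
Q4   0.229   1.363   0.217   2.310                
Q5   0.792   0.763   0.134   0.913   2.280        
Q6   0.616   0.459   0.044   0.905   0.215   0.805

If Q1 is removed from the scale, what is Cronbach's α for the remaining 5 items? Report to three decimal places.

Cronbach's α = 0.708

Remaining items: Q2, Q3, Q4, Q5, Q6 (k = 5).
Σσᵢ² = 1.817 + 0.702 + 2.310 + 2.280 + 0.805 = 7.914
σ²_total = 7.914 + 2 × 5.161 = 18.236
α (item deleted) = (5/4)·(1 − 7.914/18.236) = 0.708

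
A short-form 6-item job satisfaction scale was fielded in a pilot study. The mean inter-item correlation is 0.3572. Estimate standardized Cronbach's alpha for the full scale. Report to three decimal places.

Standardized α = k·r̄ / (1 + (k−1)·r̄) = 6 × 0.3572 / (1 + 5 × 0.3572)
  = 2.1432 / 2.7860 = 0.769

α = 0.769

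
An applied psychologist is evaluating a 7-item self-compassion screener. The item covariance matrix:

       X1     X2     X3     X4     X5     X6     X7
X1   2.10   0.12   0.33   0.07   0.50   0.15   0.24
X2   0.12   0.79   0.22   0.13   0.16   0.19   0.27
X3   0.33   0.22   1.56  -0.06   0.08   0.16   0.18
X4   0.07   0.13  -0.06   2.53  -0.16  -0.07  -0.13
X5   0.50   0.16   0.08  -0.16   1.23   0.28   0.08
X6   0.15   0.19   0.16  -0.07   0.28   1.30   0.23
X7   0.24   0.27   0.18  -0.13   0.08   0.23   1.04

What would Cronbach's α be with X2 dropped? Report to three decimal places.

Remaining items: X1, X3, X4, X5, X6, X7 (k = 6).
Σσ²ᵢ = 2.10 + 1.56 + 2.53 + 1.23 + 1.30 + 1.04 = 9.76
Var(T) = 9.76 + 2 × 1.88 = 13.52
α (item deleted) = (6/5)·(1 − 9.76/13.52) = 0.334

α = 0.334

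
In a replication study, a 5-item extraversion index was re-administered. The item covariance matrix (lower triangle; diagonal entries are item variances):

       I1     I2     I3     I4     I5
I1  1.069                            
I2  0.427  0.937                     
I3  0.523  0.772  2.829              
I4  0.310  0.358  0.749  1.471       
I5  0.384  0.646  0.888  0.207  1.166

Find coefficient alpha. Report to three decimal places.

Σσᵢ² = 1.069 + 0.937 + 2.829 + 1.471 + 1.166 = 7.472
Sum of the distinct covariances = 5.264
σ²_T = 7.472 + 2 × 5.264 = 18.000
α = (k/(k−1))·(1 − Σσᵢ²/σ²_T) = (5/4)·(1 − 7.472/18.000) = 0.731

α = 0.731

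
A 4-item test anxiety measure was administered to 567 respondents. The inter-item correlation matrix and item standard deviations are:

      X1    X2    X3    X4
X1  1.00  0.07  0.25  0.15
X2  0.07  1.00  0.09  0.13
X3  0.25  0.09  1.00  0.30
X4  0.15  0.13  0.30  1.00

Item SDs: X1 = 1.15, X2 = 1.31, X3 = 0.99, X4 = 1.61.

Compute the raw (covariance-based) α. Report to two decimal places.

α = 0.42

Σσ²ᵢ = 1.15² + 1.31² + 0.99² + 1.61² = 6.6108
Covariances σ_ij = r_ij · s_i · s_j:
  σ(X1,X2) = 0.07 × 1.15 × 1.31 = 0.1055
  σ(X1,X3) = 0.25 × 1.15 × 0.99 = 0.2846
  σ(X1,X4) = 0.15 × 1.15 × 1.61 = 0.2777
  σ(X2,X3) = 0.09 × 1.31 × 0.99 = 0.1167
  σ(X2,X4) = 0.13 × 1.31 × 1.61 = 0.2742
  σ(X3,X4) = 0.30 × 0.99 × 1.61 = 0.4782
σ²_T = Σσ²ᵢ + 2·Σσ_ij = 6.6108 + 2 × 1.5369 = 9.6846
α = (4/3)·(1 − 6.6108/9.6846) = 0.42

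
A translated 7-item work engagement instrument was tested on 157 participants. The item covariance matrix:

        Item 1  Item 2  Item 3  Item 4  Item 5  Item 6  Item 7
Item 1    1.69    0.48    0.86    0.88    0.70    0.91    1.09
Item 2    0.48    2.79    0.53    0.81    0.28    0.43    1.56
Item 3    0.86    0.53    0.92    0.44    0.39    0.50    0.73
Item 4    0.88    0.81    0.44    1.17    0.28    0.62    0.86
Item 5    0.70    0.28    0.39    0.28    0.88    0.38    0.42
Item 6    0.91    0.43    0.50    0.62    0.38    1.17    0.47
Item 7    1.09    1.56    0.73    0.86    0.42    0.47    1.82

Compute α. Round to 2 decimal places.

α = 0.84

Σσᵢ² = 1.69 + 2.79 + 0.92 + 1.17 + 0.88 + 1.17 + 1.82 = 10.44
Sum of off-diagonal covariances = 13.62
σ²_T = 10.44 + 2 × 13.62 = 37.68
α = (k/(k−1))·(1 − Σσᵢ²/σ²_T) = (7/6)·(1 − 10.44/37.68) = 0.84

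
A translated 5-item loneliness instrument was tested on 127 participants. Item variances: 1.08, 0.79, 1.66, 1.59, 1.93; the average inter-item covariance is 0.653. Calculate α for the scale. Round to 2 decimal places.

Σσ²ᵢ = 1.08 + 0.79 + 1.66 + 1.59 + 1.93 = 7.05
Sum of the 10 distinct covariances = 10 × 0.653 = 6.530
σ²_total = Σσ²ᵢ + 2·Σcov = 7.05 + 2 × 6.530 = 20.110
α = (5/4)·(1 − 7.05/20.110) = 0.81

α = 0.81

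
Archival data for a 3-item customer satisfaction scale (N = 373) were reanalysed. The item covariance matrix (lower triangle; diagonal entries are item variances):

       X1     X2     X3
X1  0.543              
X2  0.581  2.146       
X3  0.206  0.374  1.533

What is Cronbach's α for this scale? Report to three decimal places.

sum of item variances = 0.543 + 2.146 + 1.533 = 4.222
Sum of the distinct covariances = 1.161
Var(T) = 4.222 + 2 × 1.161 = 6.544
α = (k/(k−1))·(1 − sum of item variances/Var(T)) = (3/2)·(1 − 4.222/6.544) = 0.532

Cronbach's α = 0.532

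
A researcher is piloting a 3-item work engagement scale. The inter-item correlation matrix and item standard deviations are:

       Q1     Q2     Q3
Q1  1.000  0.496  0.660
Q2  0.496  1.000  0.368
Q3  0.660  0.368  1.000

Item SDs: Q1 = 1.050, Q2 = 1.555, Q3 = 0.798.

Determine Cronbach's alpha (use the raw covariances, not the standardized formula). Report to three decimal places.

Σσ²ᵢ = 1.050² + 1.555² + 0.798² = 4.1573
Covariances σ_ij = r_ij · s_i · s_j:
  σ(Q1,Q2) = 0.496 × 1.050 × 1.555 = 0.8098
  σ(Q1,Q3) = 0.660 × 1.050 × 0.798 = 0.5530
  σ(Q2,Q3) = 0.368 × 1.555 × 0.798 = 0.4566
σ²_T = Σσ²ᵢ + 2·Σσ_ij = 4.1573 + 2 × 1.8194 = 7.7961
α = (3/2)·(1 − 4.1573/7.7961) = 0.700

Cronbach's alpha = 0.700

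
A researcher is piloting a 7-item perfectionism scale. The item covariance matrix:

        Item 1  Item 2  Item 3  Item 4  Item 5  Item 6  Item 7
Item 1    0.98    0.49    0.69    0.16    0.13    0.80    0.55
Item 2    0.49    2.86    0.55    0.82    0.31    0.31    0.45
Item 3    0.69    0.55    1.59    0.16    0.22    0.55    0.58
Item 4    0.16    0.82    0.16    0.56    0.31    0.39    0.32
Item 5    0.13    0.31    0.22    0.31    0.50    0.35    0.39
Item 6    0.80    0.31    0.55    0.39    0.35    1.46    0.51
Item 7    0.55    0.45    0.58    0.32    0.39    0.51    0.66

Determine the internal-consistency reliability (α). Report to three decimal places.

sum of item variances = 0.98 + 2.86 + 1.59 + 0.56 + 0.50 + 1.46 + 0.66 = 8.61
Σ_{i<j} σ_ij = 9.04
total variance = 8.61 + 2 × 9.04 = 26.69
α = (k/(k−1))·(1 − sum of item variances/total variance) = (7/6)·(1 − 8.61/26.69) = 0.790

α = 0.790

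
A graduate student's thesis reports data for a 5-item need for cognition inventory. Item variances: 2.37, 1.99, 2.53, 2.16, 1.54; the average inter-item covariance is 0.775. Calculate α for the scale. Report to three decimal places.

sum of item variances = 2.37 + 1.99 + 2.53 + 2.16 + 1.54 = 10.59
Sum of the 10 distinct covariances = 10 × 0.775 = 7.750
Var(T) = sum of item variances + 2·Σcov = 10.59 + 2 × 7.750 = 26.090
α = (5/4)·(1 − 10.59/26.090) = 0.743

α = 0.743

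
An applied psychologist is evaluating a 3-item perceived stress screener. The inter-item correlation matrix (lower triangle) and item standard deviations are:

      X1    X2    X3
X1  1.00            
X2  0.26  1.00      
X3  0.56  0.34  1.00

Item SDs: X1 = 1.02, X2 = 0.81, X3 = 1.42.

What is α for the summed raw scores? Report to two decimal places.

α = 0.65

Σσ²ᵢ = 1.02² + 0.81² + 1.42² = 3.7129
Covariances σ_ij = r_ij · s_i · s_j:
  σ(X1,X2) = 0.26 × 1.02 × 0.81 = 0.2148
  σ(X1,X3) = 0.56 × 1.02 × 1.42 = 0.8111
  σ(X2,X3) = 0.34 × 0.81 × 1.42 = 0.3911
σ²_T = Σσ²ᵢ + 2·Σσ_ij = 3.7129 + 2 × 1.4170 = 6.5469
α = (3/2)·(1 − 3.7129/6.5469) = 0.65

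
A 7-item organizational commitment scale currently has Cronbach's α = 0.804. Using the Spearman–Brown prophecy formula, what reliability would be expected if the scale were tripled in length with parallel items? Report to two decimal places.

predicted reliability = 0.92

Length factor m = 3
α' = m·α / (1 + (m−1)·α)
   = 3 × 0.804 / (1 + (3 − 1) × 0.804)
   = 2.4120 / 2.6080 = 0.92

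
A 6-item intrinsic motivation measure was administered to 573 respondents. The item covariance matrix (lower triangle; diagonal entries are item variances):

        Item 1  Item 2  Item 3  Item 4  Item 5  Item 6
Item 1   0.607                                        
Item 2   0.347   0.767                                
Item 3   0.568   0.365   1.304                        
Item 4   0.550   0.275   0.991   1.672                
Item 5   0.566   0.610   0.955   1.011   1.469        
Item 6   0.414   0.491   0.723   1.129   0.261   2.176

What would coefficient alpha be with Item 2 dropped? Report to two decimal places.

Remaining items: Item 1, Item 3, Item 4, Item 5, Item 6 (k = 5).
sum of item variances = 0.607 + 1.304 + 1.672 + 1.469 + 2.176 = 7.228
σ²_total = 7.228 + 2 × 7.168 = 21.564
α (item deleted) = (5/4)·(1 − 7.228/21.564) = 0.83

α = 0.83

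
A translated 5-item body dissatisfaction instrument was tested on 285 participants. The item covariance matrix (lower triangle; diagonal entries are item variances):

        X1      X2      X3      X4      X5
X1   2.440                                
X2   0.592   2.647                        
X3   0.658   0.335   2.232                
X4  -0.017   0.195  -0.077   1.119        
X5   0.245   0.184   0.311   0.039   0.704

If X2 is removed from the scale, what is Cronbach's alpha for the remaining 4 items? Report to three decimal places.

α = 0.351

Remaining items: X1, X3, X4, X5 (k = 4).
Σσᵢ² = 2.440 + 2.232 + 1.119 + 0.704 = 6.495
σ²_T = 6.495 + 2 × 1.159 = 8.813
α (item deleted) = (4/3)·(1 − 6.495/8.813) = 0.351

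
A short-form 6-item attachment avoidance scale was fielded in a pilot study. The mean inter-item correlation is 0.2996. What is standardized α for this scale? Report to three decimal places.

Standardized α = k·r̄ / (1 + (k−1)·r̄) = 6 × 0.2996 / (1 + 5 × 0.2996)
  = 1.7976 / 2.4980 = 0.720

α = 0.720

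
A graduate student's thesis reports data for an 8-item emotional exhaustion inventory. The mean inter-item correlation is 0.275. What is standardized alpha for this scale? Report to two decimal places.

α = 0.75

Standardized α = k·r̄ / (1 + (k−1)·r̄) = 8 × 0.275 / (1 + 7 × 0.275)
  = 2.2000 / 2.9250 = 0.75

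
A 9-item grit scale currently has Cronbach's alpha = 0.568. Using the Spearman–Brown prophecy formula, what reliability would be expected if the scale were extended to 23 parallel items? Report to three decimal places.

predicted reliability = 0.771

Length factor m = 23/9 = 2.5556
α' = m·α / (1 + (m−1)·α)
   = 23/9 × 0.568 / (1 + (23/9 − 1) × 0.568)
   = 1.4516 / 1.8836 = 0.771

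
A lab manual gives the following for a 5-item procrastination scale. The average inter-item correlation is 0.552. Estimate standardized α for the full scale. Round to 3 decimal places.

α = 0.860

Standardized α = k·r̄ / (1 + (k−1)·r̄) = 5 × 0.552 / (1 + 4 × 0.552)
  = 2.7600 / 3.2080 = 0.860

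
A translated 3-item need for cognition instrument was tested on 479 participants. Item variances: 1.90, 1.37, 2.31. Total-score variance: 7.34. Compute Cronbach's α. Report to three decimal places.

ΣVar(i) = 1.90 + 1.37 + 2.31 = 5.58
α = (k/(k−1))·(1 − ΣVar(i)/σ²_T) = (3/2)·(1 − 5.58/7.34) = 0.360

α = 0.360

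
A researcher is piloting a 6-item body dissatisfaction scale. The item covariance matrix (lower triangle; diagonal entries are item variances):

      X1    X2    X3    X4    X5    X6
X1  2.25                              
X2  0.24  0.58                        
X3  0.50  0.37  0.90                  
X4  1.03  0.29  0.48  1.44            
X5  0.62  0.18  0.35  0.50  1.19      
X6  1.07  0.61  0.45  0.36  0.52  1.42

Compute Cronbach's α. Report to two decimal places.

sum of item variances = 2.25 + 0.58 + 0.90 + 1.44 + 1.19 + 1.42 = 7.78
Sum of off-diagonal covariances = 7.57
Var(T) = 7.78 + 2 × 7.57 = 22.92
α = (k/(k−1))·(1 − sum of item variances/Var(T)) = (6/5)·(1 − 7.78/22.92) = 0.79

Cronbach's α = 0.79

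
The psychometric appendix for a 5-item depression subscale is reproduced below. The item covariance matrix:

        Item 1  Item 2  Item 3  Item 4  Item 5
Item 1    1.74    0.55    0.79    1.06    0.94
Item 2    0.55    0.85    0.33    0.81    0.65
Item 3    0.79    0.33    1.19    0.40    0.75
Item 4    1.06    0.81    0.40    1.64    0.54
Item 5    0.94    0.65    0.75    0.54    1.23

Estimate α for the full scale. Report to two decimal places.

α = 0.84

Σσ²ᵢ = 1.74 + 0.85 + 1.19 + 1.64 + 1.23 = 6.65
Sum of off-diagonal covariances = 6.82
Var(T) = 6.65 + 2 × 6.82 = 20.29
α = (k/(k−1))·(1 − Σσ²ᵢ/Var(T)) = (5/4)·(1 − 6.65/20.29) = 0.84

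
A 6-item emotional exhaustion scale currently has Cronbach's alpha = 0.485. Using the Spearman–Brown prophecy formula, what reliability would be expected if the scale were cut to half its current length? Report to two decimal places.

Length factor m = 1/2
α' = m·α / (1 − (1−m)·α)
   = 1/2 × 0.485 / (1 − (1 − 1/2) × 0.485)
   = 0.2425 / 0.7575 = 0.32

predicted reliability = 0.32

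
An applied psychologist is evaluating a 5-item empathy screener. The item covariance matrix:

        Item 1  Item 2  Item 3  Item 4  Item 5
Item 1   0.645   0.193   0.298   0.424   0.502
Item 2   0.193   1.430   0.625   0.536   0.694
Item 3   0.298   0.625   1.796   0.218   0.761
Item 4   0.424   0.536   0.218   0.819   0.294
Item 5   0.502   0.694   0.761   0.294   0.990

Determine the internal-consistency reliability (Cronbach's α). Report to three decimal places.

α = 0.769

ΣVar(i) = 0.645 + 1.430 + 1.796 + 0.819 + 0.990 = 5.680
Sum of off-diagonal covariances = 4.545
σ²_total = 5.680 + 2 × 4.545 = 14.770
α = (k/(k−1))·(1 − ΣVar(i)/σ²_total) = (5/4)·(1 − 5.680/14.770) = 0.769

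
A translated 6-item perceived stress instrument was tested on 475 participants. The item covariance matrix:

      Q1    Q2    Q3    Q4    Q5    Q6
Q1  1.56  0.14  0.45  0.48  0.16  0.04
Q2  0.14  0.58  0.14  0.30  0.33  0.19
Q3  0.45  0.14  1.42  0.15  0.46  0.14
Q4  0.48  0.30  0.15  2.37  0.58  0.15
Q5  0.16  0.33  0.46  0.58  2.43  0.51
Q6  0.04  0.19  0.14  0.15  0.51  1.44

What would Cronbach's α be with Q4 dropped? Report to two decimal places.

Remaining items: Q1, Q2, Q3, Q5, Q6 (k = 5).
Σσ²ᵢ = 1.56 + 0.58 + 1.42 + 2.43 + 1.44 = 7.43
total variance = 7.43 + 2 × 2.56 = 12.55
α (item deleted) = (5/4)·(1 − 7.43/12.55) = 0.51

Cronbach's α = 0.51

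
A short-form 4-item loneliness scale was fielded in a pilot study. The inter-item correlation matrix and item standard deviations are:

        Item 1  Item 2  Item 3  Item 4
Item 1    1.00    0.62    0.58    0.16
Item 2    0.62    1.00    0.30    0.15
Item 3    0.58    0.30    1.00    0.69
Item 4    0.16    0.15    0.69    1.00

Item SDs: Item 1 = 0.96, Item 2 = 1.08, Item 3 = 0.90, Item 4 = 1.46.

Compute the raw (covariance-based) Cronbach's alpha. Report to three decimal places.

Cronbach's alpha = 0.703

Σσ²ᵢ = 0.96² + 1.08² + 0.90² + 1.46² = 5.0296
Covariances σ_ij = r_ij · s_i · s_j:
  σ(Item 1,Item 2) = 0.62 × 0.96 × 1.08 = 0.6428
  σ(Item 1,Item 3) = 0.58 × 0.96 × 0.90 = 0.5011
  σ(Item 1,Item 4) = 0.16 × 0.96 × 1.46 = 0.2243
  σ(Item 2,Item 3) = 0.30 × 1.08 × 0.90 = 0.2916
  σ(Item 2,Item 4) = 0.15 × 1.08 × 1.46 = 0.2365
  σ(Item 3,Item 4) = 0.69 × 0.90 × 1.46 = 0.9067
σ²_T = Σσ²ᵢ + 2·Σσ_ij = 5.0296 + 2 × 2.8030 = 10.6356
α = (4/3)·(1 − 5.0296/10.6356) = 0.703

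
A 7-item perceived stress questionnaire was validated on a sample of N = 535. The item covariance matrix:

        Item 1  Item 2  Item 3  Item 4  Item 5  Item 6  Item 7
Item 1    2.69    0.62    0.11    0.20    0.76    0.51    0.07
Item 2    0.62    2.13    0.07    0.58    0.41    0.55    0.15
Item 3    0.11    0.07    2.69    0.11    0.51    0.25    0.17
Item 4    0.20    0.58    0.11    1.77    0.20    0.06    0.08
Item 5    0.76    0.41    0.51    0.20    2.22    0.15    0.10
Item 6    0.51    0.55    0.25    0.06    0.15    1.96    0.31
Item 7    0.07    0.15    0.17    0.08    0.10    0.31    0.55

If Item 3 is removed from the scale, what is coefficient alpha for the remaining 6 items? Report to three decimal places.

Remaining items: Item 1, Item 2, Item 4, Item 5, Item 6, Item 7 (k = 6).
Σσ²ᵢ = 2.69 + 2.13 + 1.77 + 2.22 + 1.96 + 0.55 = 11.32
total variance = 11.32 + 2 × 4.75 = 20.82
α (item deleted) = (6/5)·(1 − 11.32/20.82) = 0.548

coefficient alpha = 0.548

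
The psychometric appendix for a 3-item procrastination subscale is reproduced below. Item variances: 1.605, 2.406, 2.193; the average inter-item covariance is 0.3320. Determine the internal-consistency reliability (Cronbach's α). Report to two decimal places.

Cronbach's α = 0.36

ΣVar(i) = 1.605 + 2.406 + 2.193 = 6.204
Sum of the 3 distinct covariances = 3 × 0.3320 = 0.9960
σ²_total = ΣVar(i) + 2·Σcov = 6.204 + 2 × 0.9960 = 8.1960
α = (3/2)·(1 − 6.204/8.1960) = 0.36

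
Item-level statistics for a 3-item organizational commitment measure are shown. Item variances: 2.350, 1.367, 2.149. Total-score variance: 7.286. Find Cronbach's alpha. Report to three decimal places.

Σσᵢ² = 2.350 + 1.367 + 2.149 = 5.866
α = (k/(k−1))·(1 − Σσᵢ²/Var(T)) = (3/2)·(1 − 5.866/7.286) = 0.292

Cronbach's alpha = 0.292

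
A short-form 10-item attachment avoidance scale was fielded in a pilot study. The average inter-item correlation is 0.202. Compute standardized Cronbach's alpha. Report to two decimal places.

α = 0.72

Standardized α = k·r̄ / (1 + (k−1)·r̄) = 10 × 0.202 / (1 + 9 × 0.202)
  = 2.0200 / 2.8180 = 0.72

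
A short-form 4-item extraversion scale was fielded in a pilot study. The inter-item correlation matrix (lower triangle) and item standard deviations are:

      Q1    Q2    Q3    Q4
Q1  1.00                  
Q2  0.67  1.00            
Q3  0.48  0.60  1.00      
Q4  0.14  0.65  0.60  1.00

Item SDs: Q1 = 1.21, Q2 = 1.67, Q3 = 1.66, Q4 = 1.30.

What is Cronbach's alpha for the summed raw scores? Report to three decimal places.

α = 0.818

Σσ²ᵢ = 1.21² + 1.67² + 1.66² + 1.30² = 8.6986
Covariances σ_ij = r_ij · s_i · s_j:
  σ(Q1,Q2) = 0.67 × 1.21 × 1.67 = 1.3539
  σ(Q1,Q3) = 0.48 × 1.21 × 1.66 = 0.9641
  σ(Q1,Q4) = 0.14 × 1.21 × 1.30 = 0.2202
  σ(Q2,Q3) = 0.60 × 1.67 × 1.66 = 1.6633
  σ(Q2,Q4) = 0.65 × 1.67 × 1.30 = 1.4111
  σ(Q3,Q4) = 0.60 × 1.66 × 1.30 = 1.2948
σ²_T = Σσ²ᵢ + 2·Σσ_ij = 8.6986 + 2 × 6.9074 = 22.5134
α = (4/3)·(1 − 8.6986/22.5134) = 0.818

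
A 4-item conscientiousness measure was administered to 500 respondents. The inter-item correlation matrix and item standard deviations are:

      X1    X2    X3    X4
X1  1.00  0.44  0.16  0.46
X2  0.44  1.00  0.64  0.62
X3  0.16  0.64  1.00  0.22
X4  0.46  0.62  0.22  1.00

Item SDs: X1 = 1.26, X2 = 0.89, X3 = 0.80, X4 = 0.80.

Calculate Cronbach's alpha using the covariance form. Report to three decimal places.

α = 0.721

Σσ²ᵢ = 1.26² + 0.89² + 0.80² + 0.80² = 3.6597
Covariances σ_ij = r_ij · s_i · s_j:
  σ(X1,X2) = 0.44 × 1.26 × 0.89 = 0.4934
  σ(X1,X3) = 0.16 × 1.26 × 0.80 = 0.1613
  σ(X1,X4) = 0.46 × 1.26 × 0.80 = 0.4637
  σ(X2,X3) = 0.64 × 0.89 × 0.80 = 0.4557
  σ(X2,X4) = 0.62 × 0.89 × 0.80 = 0.4414
  σ(X3,X4) = 0.22 × 0.80 × 0.80 = 0.1408
σ²_T = Σσ²ᵢ + 2·Σσ_ij = 3.6597 + 2 × 2.1563 = 7.9723
α = (4/3)·(1 − 3.6597/7.9723) = 0.721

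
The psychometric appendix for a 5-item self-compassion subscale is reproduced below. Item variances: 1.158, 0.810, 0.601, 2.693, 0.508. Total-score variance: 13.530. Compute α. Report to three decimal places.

α = 0.717

Σσ²ᵢ = 1.158 + 0.810 + 0.601 + 2.693 + 0.508 = 5.770
α = (k/(k−1))·(1 − Σσ²ᵢ/total variance) = (5/4)·(1 − 5.770/13.530) = 0.717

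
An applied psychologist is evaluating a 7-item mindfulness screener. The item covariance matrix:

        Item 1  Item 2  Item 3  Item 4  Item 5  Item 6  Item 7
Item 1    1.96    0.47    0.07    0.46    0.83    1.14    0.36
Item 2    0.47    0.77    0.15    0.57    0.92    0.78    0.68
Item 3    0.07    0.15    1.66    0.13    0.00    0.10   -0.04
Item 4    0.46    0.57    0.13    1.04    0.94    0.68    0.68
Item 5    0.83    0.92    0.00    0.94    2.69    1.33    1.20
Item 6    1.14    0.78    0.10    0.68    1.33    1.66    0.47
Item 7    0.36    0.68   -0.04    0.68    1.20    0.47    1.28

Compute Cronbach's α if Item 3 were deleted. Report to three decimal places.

α = 0.852

Remaining items: Item 1, Item 2, Item 4, Item 5, Item 6, Item 7 (k = 6).
Σσᵢ² = 1.96 + 0.77 + 1.04 + 2.69 + 1.66 + 1.28 = 9.40
total variance = 9.40 + 2 × 11.51 = 32.42
α (item deleted) = (6/5)·(1 − 9.40/32.42) = 0.852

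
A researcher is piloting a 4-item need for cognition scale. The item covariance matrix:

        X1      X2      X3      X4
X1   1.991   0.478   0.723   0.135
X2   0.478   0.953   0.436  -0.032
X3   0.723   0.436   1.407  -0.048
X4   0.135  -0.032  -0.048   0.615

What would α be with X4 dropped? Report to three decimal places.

α = 0.644

Remaining items: X1, X2, X3 (k = 3).
Σσ²ᵢ = 1.991 + 0.953 + 1.407 = 4.351
Var(T) = 4.351 + 2 × 1.637 = 7.625
α (item deleted) = (3/2)·(1 − 4.351/7.625) = 0.644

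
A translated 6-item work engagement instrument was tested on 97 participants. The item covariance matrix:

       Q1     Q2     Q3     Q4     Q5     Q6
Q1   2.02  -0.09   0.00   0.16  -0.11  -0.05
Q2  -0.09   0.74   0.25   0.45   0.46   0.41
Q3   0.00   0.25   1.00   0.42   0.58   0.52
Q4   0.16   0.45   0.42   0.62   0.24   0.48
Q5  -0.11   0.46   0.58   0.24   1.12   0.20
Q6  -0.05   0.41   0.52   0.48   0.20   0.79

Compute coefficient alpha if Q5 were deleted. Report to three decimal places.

coefficient alpha = 0.621

Remaining items: Q1, Q2, Q3, Q4, Q6 (k = 5).
sum of item variances = 2.02 + 0.74 + 1.00 + 0.62 + 0.79 = 5.17
Var(T) = 5.17 + 2 × 2.55 = 10.27
α (item deleted) = (5/4)·(1 − 5.17/10.27) = 0.621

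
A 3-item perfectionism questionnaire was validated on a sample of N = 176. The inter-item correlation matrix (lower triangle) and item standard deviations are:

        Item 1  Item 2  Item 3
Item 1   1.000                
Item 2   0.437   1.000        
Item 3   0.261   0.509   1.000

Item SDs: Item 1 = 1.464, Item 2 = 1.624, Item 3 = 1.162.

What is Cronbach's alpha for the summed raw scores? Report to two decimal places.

α = 0.67

Σσ²ᵢ = 1.464² + 1.624² + 1.162² = 6.1309
Covariances σ_ij = r_ij · s_i · s_j:
  σ(Item 1,Item 2) = 0.437 × 1.464 × 1.624 = 1.0390
  σ(Item 1,Item 3) = 0.261 × 1.464 × 1.162 = 0.4440
  σ(Item 2,Item 3) = 0.509 × 1.624 × 1.162 = 0.9605
σ²_T = Σσ²ᵢ + 2·Σσ_ij = 6.1309 + 2 × 2.4435 = 11.0179
α = (3/2)·(1 − 6.1309/11.0179) = 0.67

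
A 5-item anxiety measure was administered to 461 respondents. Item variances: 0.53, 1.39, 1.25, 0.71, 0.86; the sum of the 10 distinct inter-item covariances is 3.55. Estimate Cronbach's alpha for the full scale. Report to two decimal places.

sum of item variances = 0.53 + 1.39 + 1.25 + 0.71 + 0.86 = 4.74
Sum of distinct covariances = 3.55
σ²_total = sum of item variances + 2·Σcov = 4.74 + 2 × 3.55 = 11.84
α = (5/4)·(1 − 4.74/11.84) = 0.75

α = 0.75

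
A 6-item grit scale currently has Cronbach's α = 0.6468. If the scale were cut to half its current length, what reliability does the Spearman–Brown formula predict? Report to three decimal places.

predicted reliability = 0.478

Length factor m = 1/2
α' = m·α / (1 − (1−m)·α)
   = 1/2 × 0.6468 / (1 − (1 − 1/2) × 0.6468)
   = 0.3234 / 0.6766 = 0.478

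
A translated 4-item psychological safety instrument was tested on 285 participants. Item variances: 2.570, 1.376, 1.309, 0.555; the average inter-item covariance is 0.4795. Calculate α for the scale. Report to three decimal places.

Σσᵢ² = 2.570 + 1.376 + 1.309 + 0.555 = 5.810
Sum of the 6 distinct covariances = 6 × 0.4795 = 2.8770
σ²_T = Σσᵢ² + 2·Σcov = 5.810 + 2 × 2.8770 = 11.5640
α = (4/3)·(1 − 5.810/11.5640) = 0.663

α = 0.663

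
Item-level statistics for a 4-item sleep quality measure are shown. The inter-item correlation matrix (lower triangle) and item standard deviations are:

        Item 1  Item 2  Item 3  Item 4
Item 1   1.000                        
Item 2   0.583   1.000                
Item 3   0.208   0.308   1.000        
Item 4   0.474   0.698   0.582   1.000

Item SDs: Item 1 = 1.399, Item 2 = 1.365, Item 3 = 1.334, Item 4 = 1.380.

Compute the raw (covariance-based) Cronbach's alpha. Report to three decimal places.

Cronbach's alpha = 0.785

Σσ²ᵢ = 1.399² + 1.365² + 1.334² + 1.380² = 7.5044
Covariances σ_ij = r_ij · s_i · s_j:
  σ(Item 1,Item 2) = 0.583 × 1.399 × 1.365 = 1.1133
  σ(Item 1,Item 3) = 0.208 × 1.399 × 1.334 = 0.3882
  σ(Item 1,Item 4) = 0.474 × 1.399 × 1.380 = 0.9151
  σ(Item 2,Item 3) = 0.308 × 1.365 × 1.334 = 0.5608
  σ(Item 2,Item 4) = 0.698 × 1.365 × 1.380 = 1.3148
  σ(Item 3,Item 4) = 0.582 × 1.334 × 1.380 = 1.0714
σ²_T = Σσ²ᵢ + 2·Σσ_ij = 7.5044 + 2 × 5.3636 = 18.2316
α = (4/3)·(1 − 7.5044/18.2316) = 0.785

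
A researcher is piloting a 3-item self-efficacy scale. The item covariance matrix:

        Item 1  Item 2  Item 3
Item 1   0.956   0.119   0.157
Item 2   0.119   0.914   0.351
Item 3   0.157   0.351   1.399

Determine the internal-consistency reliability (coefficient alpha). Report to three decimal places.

ΣVar(i) = 0.956 + 0.914 + 1.399 = 3.269
Σ_{i<j} σ_ij = 0.627
σ²_total = 3.269 + 2 × 0.627 = 4.523
α = (k/(k−1))·(1 − ΣVar(i)/σ²_total) = (3/2)·(1 − 3.269/4.523) = 0.416

coefficient alpha = 0.416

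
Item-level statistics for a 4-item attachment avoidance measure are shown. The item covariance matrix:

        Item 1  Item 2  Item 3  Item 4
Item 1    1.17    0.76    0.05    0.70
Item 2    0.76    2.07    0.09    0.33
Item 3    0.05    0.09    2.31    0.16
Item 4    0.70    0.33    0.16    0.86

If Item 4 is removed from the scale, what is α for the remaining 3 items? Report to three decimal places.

α = 0.367

Remaining items: Item 1, Item 2, Item 3 (k = 3).
Σσᵢ² = 1.17 + 2.07 + 2.31 = 5.55
σ²_T = 5.55 + 2 × 0.90 = 7.35
α (item deleted) = (3/2)·(1 − 5.55/7.35) = 0.367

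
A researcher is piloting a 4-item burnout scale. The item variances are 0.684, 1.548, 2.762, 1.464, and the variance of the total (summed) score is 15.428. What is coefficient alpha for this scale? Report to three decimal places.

α = 0.775

Σσᵢ² = 0.684 + 1.548 + 2.762 + 1.464 = 6.458
α = (k/(k−1))·(1 − Σσᵢ²/total variance) = (4/3)·(1 − 6.458/15.428) = 0.775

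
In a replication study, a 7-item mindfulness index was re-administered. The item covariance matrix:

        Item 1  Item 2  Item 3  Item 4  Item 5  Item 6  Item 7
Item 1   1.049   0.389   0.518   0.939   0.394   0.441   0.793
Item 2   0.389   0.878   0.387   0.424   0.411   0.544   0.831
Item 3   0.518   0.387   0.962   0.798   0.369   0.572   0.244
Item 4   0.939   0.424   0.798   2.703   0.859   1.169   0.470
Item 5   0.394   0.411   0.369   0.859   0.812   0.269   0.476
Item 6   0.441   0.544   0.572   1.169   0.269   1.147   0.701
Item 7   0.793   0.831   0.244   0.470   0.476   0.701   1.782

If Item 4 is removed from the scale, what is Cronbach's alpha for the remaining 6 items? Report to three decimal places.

Cronbach's alpha = 0.827

Remaining items: Item 1, Item 2, Item 3, Item 5, Item 6, Item 7 (k = 6).
Σσ²ᵢ = 1.049 + 0.878 + 0.962 + 0.812 + 1.147 + 1.782 = 6.630
σ²_total = 6.630 + 2 × 7.339 = 21.308
α (item deleted) = (6/5)·(1 − 6.630/21.308) = 0.827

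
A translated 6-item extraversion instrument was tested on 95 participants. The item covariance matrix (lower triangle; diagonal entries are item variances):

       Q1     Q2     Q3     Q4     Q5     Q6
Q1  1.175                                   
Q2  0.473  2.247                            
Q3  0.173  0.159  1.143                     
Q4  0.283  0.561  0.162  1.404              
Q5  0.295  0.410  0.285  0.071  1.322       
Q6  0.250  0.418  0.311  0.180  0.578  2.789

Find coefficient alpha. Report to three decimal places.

ΣVar(i) = 1.175 + 2.247 + 1.143 + 1.404 + 1.322 + 2.789 = 10.080
Σ_{i<j} σ_ij = 4.609
σ²_total = 10.080 + 2 × 4.609 = 19.298
α = (k/(k−1))·(1 − ΣVar(i)/σ²_total) = (6/5)·(1 − 10.080/19.298) = 0.573

coefficient alpha = 0.573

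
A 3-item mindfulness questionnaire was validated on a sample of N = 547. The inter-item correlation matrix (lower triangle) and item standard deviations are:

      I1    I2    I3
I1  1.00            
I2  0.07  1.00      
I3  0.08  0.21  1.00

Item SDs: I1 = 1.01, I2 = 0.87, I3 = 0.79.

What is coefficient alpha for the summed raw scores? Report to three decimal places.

α = 0.275

Σσ²ᵢ = 1.01² + 0.87² + 0.79² = 2.4011
Covariances σ_ij = r_ij · s_i · s_j:
  σ(I1,I2) = 0.07 × 1.01 × 0.87 = 0.0615
  σ(I1,I3) = 0.08 × 1.01 × 0.79 = 0.0638
  σ(I2,I3) = 0.21 × 0.87 × 0.79 = 0.1443
σ²_T = Σσ²ᵢ + 2·Σσ_ij = 2.4011 + 2 × 0.2696 = 2.9403
α = (3/2)·(1 − 2.4011/2.9403) = 0.275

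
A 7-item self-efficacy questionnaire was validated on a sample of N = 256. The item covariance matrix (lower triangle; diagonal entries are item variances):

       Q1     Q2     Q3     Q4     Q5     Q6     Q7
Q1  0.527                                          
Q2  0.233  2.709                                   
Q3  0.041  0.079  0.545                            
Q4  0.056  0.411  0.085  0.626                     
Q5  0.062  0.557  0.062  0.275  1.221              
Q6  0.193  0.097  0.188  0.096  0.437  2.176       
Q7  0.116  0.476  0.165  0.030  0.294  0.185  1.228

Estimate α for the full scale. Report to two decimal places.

α = 0.56

Σσᵢ² = 0.527 + 2.709 + 0.545 + 0.626 + 1.221 + 2.176 + 1.228 = 9.032
Sum of off-diagonal covariances = 4.138
Var(T) = 9.032 + 2 × 4.138 = 17.308
α = (k/(k−1))·(1 − Σσᵢ²/Var(T)) = (7/6)·(1 − 9.032/17.308) = 0.56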